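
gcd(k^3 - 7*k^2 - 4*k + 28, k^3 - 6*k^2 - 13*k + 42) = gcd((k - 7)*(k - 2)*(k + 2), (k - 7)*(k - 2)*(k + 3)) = k^2 - 9*k + 14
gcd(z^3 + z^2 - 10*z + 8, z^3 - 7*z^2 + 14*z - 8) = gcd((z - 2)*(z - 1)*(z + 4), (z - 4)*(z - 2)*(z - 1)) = z^2 - 3*z + 2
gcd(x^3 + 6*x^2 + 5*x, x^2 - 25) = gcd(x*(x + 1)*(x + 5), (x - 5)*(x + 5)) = x + 5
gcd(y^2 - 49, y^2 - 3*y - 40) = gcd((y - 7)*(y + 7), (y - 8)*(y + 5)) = 1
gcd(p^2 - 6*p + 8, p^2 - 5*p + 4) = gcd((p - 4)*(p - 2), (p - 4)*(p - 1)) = p - 4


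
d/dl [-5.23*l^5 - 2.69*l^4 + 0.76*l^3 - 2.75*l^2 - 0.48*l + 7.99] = -26.15*l^4 - 10.76*l^3 + 2.28*l^2 - 5.5*l - 0.48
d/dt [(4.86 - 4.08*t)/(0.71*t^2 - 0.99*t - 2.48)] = (2.8968*t^2 - 6.9012*t + 14.9298)/(0.5041*t^4 - 1.4058*t^3 - 2.5415*t^2 + 4.9104*t + 6.1504)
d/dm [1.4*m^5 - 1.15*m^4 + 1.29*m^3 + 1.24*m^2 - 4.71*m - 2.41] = 7.0*m^4 - 4.6*m^3 + 3.87*m^2 + 2.48*m - 4.71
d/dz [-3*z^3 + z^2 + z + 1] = -9*z^2 + 2*z + 1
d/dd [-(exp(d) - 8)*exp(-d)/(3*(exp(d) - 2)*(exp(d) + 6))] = 2*(exp(3*d) - 10*exp(2*d) - 32*exp(d) + 48)*exp(-d)/(3*(exp(4*d) + 8*exp(3*d) - 8*exp(2*d) - 96*exp(d) + 144))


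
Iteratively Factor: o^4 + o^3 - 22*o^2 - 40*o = (o)*(o^3 + o^2 - 22*o - 40) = o*(o + 4)*(o^2 - 3*o - 10) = o*(o + 2)*(o + 4)*(o - 5)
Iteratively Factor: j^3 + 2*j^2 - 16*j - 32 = (j + 2)*(j^2 - 16) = (j - 4)*(j + 2)*(j + 4)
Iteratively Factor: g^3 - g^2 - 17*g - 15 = (g - 5)*(g^2 + 4*g + 3) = (g - 5)*(g + 1)*(g + 3)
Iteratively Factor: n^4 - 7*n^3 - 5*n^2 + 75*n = (n)*(n^3 - 7*n^2 - 5*n + 75) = n*(n + 3)*(n^2 - 10*n + 25) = n*(n - 5)*(n + 3)*(n - 5)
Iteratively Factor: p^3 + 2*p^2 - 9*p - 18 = (p + 3)*(p^2 - p - 6) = (p + 2)*(p + 3)*(p - 3)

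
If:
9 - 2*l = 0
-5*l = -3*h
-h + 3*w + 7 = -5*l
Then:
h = 15/2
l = 9/2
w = -22/3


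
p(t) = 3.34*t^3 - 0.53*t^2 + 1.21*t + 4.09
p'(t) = 10.02*t^2 - 1.06*t + 1.21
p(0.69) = 5.77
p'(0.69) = 5.25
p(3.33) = 125.58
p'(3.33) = 108.79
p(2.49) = 55.38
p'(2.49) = 60.70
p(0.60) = 5.35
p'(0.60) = 4.18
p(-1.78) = -18.58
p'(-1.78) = 34.84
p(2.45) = 52.99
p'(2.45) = 58.76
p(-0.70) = 1.84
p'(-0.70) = 6.86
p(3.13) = 105.10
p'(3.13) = 96.06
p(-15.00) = -11405.81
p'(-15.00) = 2271.61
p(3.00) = 93.13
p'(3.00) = 88.21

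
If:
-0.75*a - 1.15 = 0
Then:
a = -1.53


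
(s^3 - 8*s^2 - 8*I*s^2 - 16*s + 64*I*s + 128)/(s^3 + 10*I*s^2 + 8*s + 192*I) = (s^2 - 4*s*(2 + I) + 32*I)/(s^2 + 14*I*s - 48)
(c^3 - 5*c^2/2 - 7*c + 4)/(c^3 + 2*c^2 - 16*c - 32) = (c - 1/2)/(c + 4)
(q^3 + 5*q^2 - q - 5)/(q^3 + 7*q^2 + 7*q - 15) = (q + 1)/(q + 3)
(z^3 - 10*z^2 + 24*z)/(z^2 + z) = (z^2 - 10*z + 24)/(z + 1)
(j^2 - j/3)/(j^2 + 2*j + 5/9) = 3*j*(3*j - 1)/(9*j^2 + 18*j + 5)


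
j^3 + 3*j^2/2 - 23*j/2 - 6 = (j - 3)*(j + 1/2)*(j + 4)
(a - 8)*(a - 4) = a^2 - 12*a + 32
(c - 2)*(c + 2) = c^2 - 4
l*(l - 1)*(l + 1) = l^3 - l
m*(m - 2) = m^2 - 2*m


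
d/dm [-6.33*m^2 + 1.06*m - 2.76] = 1.06 - 12.66*m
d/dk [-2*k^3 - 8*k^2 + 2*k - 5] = -6*k^2 - 16*k + 2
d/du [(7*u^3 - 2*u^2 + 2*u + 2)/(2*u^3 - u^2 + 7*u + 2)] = (-3*u^4 + 90*u^3 + 18*u^2 - 4*u - 10)/(4*u^6 - 4*u^5 + 29*u^4 - 6*u^3 + 45*u^2 + 28*u + 4)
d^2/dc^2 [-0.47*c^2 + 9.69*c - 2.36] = -0.940000000000000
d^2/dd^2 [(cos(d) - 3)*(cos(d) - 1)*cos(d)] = -15*cos(d)/4 + 8*cos(2*d) - 9*cos(3*d)/4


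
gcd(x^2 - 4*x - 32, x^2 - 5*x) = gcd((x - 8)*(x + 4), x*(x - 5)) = 1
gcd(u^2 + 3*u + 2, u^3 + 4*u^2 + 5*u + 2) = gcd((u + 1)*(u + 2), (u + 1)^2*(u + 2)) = u^2 + 3*u + 2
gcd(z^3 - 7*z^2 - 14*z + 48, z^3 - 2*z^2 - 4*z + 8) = z - 2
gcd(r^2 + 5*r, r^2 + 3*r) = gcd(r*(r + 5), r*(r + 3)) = r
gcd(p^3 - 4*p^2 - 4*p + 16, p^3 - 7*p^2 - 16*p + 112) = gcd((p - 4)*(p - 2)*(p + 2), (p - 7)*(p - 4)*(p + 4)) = p - 4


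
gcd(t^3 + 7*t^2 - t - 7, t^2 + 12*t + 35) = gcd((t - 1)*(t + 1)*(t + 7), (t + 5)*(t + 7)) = t + 7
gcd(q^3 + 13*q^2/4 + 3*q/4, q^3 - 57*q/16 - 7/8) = q + 1/4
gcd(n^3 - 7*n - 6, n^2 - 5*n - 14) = n + 2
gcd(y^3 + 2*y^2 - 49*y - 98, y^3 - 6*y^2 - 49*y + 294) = y^2 - 49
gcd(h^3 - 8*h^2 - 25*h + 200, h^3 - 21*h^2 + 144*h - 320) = h^2 - 13*h + 40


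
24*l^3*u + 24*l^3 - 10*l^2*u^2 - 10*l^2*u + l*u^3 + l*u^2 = (-6*l + u)*(-4*l + u)*(l*u + l)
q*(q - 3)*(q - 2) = q^3 - 5*q^2 + 6*q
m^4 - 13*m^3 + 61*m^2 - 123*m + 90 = (m - 5)*(m - 3)^2*(m - 2)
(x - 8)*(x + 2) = x^2 - 6*x - 16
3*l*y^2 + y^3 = y^2*(3*l + y)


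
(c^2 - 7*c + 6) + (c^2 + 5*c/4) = 2*c^2 - 23*c/4 + 6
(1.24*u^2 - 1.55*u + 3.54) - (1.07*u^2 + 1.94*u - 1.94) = 0.17*u^2 - 3.49*u + 5.48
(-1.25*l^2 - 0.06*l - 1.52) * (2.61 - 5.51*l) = 6.8875*l^3 - 2.9319*l^2 + 8.2186*l - 3.9672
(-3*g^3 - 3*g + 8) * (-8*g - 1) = 24*g^4 + 3*g^3 + 24*g^2 - 61*g - 8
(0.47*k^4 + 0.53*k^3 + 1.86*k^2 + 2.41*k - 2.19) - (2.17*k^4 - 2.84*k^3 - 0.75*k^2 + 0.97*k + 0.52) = -1.7*k^4 + 3.37*k^3 + 2.61*k^2 + 1.44*k - 2.71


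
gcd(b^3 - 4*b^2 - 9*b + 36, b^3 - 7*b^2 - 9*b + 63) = b^2 - 9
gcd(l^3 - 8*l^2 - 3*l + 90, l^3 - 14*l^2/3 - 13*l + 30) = l^2 - 3*l - 18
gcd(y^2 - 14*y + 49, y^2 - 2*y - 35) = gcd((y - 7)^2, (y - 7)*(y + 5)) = y - 7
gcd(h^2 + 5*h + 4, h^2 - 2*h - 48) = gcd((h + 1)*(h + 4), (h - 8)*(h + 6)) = 1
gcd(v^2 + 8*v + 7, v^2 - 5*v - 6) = v + 1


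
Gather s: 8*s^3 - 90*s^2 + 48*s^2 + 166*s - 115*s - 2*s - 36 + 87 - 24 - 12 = 8*s^3 - 42*s^2 + 49*s + 15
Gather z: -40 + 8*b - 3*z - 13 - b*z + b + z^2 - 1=9*b + z^2 + z*(-b - 3) - 54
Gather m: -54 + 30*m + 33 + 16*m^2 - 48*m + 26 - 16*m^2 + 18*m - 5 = 0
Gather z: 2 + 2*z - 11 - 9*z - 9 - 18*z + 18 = -25*z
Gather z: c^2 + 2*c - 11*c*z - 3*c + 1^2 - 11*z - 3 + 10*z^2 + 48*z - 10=c^2 - c + 10*z^2 + z*(37 - 11*c) - 12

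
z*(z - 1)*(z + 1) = z^3 - z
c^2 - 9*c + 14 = (c - 7)*(c - 2)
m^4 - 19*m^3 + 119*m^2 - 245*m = m*(m - 7)^2*(m - 5)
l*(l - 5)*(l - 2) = l^3 - 7*l^2 + 10*l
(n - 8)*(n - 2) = n^2 - 10*n + 16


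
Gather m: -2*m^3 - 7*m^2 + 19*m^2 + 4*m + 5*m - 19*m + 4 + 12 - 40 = -2*m^3 + 12*m^2 - 10*m - 24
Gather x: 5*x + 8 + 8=5*x + 16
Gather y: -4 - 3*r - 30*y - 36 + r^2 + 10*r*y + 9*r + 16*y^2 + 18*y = r^2 + 6*r + 16*y^2 + y*(10*r - 12) - 40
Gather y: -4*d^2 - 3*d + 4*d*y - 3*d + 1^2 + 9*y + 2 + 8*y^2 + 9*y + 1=-4*d^2 - 6*d + 8*y^2 + y*(4*d + 18) + 4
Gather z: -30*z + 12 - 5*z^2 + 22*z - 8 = -5*z^2 - 8*z + 4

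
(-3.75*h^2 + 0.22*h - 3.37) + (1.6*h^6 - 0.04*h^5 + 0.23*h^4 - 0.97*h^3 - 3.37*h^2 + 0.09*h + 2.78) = 1.6*h^6 - 0.04*h^5 + 0.23*h^4 - 0.97*h^3 - 7.12*h^2 + 0.31*h - 0.59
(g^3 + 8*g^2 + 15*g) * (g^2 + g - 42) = g^5 + 9*g^4 - 19*g^3 - 321*g^2 - 630*g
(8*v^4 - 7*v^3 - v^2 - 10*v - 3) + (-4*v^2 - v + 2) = 8*v^4 - 7*v^3 - 5*v^2 - 11*v - 1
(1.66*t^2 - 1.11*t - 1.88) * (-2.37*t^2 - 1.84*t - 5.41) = -3.9342*t^4 - 0.423699999999999*t^3 - 2.4826*t^2 + 9.4643*t + 10.1708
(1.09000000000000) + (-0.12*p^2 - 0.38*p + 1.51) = -0.12*p^2 - 0.38*p + 2.6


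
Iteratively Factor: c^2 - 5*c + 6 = (c - 2)*(c - 3)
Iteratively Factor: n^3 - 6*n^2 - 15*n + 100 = (n + 4)*(n^2 - 10*n + 25) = (n - 5)*(n + 4)*(n - 5)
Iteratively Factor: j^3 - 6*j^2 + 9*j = (j)*(j^2 - 6*j + 9) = j*(j - 3)*(j - 3)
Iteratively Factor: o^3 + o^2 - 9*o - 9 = (o + 1)*(o^2 - 9) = (o + 1)*(o + 3)*(o - 3)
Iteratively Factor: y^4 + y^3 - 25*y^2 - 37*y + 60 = (y - 5)*(y^3 + 6*y^2 + 5*y - 12) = (y - 5)*(y + 4)*(y^2 + 2*y - 3) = (y - 5)*(y + 3)*(y + 4)*(y - 1)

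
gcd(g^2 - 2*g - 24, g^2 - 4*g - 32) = g + 4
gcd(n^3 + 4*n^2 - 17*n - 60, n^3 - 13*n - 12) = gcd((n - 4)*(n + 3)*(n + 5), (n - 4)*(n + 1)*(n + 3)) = n^2 - n - 12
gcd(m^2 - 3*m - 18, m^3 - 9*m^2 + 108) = m^2 - 3*m - 18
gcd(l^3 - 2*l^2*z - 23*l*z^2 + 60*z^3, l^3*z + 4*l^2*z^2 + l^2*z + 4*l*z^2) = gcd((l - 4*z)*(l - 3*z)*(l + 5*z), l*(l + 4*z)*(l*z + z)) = 1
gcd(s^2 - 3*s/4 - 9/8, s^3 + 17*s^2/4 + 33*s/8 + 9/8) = s + 3/4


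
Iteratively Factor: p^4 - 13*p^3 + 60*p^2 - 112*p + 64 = (p - 4)*(p^3 - 9*p^2 + 24*p - 16) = (p - 4)*(p - 1)*(p^2 - 8*p + 16) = (p - 4)^2*(p - 1)*(p - 4)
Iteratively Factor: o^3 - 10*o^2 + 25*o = (o - 5)*(o^2 - 5*o) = o*(o - 5)*(o - 5)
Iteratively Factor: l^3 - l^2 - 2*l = (l - 2)*(l^2 + l) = (l - 2)*(l + 1)*(l)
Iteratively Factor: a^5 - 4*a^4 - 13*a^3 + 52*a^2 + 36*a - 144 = (a - 3)*(a^4 - a^3 - 16*a^2 + 4*a + 48) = (a - 4)*(a - 3)*(a^3 + 3*a^2 - 4*a - 12) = (a - 4)*(a - 3)*(a + 2)*(a^2 + a - 6) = (a - 4)*(a - 3)*(a + 2)*(a + 3)*(a - 2)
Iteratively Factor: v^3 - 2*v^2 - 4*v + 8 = (v + 2)*(v^2 - 4*v + 4) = (v - 2)*(v + 2)*(v - 2)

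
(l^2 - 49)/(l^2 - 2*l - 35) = (l + 7)/(l + 5)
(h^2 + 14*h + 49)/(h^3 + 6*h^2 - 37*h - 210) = (h + 7)/(h^2 - h - 30)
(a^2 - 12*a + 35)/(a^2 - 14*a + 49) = (a - 5)/(a - 7)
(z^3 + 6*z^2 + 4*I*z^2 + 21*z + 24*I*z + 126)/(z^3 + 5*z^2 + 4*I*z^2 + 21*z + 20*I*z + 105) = (z + 6)/(z + 5)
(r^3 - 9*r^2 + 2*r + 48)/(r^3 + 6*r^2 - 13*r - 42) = (r - 8)/(r + 7)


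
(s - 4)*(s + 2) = s^2 - 2*s - 8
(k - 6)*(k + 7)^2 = k^3 + 8*k^2 - 35*k - 294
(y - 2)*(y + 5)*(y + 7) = y^3 + 10*y^2 + 11*y - 70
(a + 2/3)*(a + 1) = a^2 + 5*a/3 + 2/3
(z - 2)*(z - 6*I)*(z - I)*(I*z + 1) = I*z^4 + 8*z^3 - 2*I*z^3 - 16*z^2 - 13*I*z^2 - 6*z + 26*I*z + 12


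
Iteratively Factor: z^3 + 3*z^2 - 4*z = (z + 4)*(z^2 - z) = (z - 1)*(z + 4)*(z)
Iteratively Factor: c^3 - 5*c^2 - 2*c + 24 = (c - 3)*(c^2 - 2*c - 8) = (c - 3)*(c + 2)*(c - 4)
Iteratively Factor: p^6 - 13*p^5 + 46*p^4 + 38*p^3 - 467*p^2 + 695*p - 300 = (p - 1)*(p^5 - 12*p^4 + 34*p^3 + 72*p^2 - 395*p + 300) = (p - 4)*(p - 1)*(p^4 - 8*p^3 + 2*p^2 + 80*p - 75) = (p - 5)*(p - 4)*(p - 1)*(p^3 - 3*p^2 - 13*p + 15) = (p - 5)^2*(p - 4)*(p - 1)*(p^2 + 2*p - 3) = (p - 5)^2*(p - 4)*(p - 1)*(p + 3)*(p - 1)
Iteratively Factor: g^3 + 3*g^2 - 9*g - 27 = (g - 3)*(g^2 + 6*g + 9) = (g - 3)*(g + 3)*(g + 3)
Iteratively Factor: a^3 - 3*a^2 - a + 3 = (a - 3)*(a^2 - 1) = (a - 3)*(a - 1)*(a + 1)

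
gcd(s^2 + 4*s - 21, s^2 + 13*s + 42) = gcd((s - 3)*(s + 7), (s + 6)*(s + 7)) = s + 7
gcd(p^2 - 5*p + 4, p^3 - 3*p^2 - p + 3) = p - 1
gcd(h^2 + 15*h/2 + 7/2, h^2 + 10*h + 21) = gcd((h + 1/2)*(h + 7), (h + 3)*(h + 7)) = h + 7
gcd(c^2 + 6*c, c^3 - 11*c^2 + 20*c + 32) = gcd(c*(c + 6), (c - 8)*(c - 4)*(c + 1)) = 1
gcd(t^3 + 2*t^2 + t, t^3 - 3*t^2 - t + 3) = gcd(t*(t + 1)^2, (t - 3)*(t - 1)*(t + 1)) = t + 1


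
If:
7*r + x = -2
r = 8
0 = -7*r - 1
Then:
No Solution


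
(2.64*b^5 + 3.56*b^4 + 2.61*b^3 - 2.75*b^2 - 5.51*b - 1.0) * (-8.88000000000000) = -23.4432*b^5 - 31.6128*b^4 - 23.1768*b^3 + 24.42*b^2 + 48.9288*b + 8.88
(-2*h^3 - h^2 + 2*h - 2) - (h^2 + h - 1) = -2*h^3 - 2*h^2 + h - 1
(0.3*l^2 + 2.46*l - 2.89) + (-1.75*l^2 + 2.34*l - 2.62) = -1.45*l^2 + 4.8*l - 5.51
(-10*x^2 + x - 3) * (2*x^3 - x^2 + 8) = -20*x^5 + 12*x^4 - 7*x^3 - 77*x^2 + 8*x - 24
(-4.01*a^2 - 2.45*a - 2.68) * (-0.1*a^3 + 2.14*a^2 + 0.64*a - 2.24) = 0.401*a^5 - 8.3364*a^4 - 7.5414*a^3 + 1.6792*a^2 + 3.7728*a + 6.0032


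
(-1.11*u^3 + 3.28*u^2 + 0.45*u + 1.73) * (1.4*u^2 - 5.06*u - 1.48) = -1.554*u^5 + 10.2086*u^4 - 14.324*u^3 - 4.7094*u^2 - 9.4198*u - 2.5604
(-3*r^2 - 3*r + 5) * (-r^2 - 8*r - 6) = 3*r^4 + 27*r^3 + 37*r^2 - 22*r - 30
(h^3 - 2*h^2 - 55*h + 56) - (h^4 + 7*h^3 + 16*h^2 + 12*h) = -h^4 - 6*h^3 - 18*h^2 - 67*h + 56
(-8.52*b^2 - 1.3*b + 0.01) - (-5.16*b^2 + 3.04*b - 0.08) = -3.36*b^2 - 4.34*b + 0.09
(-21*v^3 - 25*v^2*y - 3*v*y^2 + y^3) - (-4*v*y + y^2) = -21*v^3 - 25*v^2*y - 3*v*y^2 + 4*v*y + y^3 - y^2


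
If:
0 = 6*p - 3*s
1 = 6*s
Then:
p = 1/12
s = 1/6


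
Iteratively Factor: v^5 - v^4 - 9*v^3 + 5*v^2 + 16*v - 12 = (v - 1)*(v^4 - 9*v^2 - 4*v + 12) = (v - 1)^2*(v^3 + v^2 - 8*v - 12) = (v - 3)*(v - 1)^2*(v^2 + 4*v + 4) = (v - 3)*(v - 1)^2*(v + 2)*(v + 2)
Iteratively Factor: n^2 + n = (n + 1)*(n)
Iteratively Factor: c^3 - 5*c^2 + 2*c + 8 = (c - 4)*(c^2 - c - 2) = (c - 4)*(c - 2)*(c + 1)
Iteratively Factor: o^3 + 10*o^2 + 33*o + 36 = (o + 4)*(o^2 + 6*o + 9) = (o + 3)*(o + 4)*(o + 3)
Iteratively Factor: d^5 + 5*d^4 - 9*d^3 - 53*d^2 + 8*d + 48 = (d - 1)*(d^4 + 6*d^3 - 3*d^2 - 56*d - 48) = (d - 1)*(d + 1)*(d^3 + 5*d^2 - 8*d - 48) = (d - 1)*(d + 1)*(d + 4)*(d^2 + d - 12) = (d - 3)*(d - 1)*(d + 1)*(d + 4)*(d + 4)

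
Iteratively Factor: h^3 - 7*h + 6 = (h - 1)*(h^2 + h - 6) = (h - 1)*(h + 3)*(h - 2)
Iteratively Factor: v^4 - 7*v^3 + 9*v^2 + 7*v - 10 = (v - 2)*(v^3 - 5*v^2 - v + 5) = (v - 5)*(v - 2)*(v^2 - 1) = (v - 5)*(v - 2)*(v - 1)*(v + 1)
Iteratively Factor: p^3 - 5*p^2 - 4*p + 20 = (p - 2)*(p^2 - 3*p - 10) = (p - 2)*(p + 2)*(p - 5)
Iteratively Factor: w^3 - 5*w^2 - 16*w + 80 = (w - 5)*(w^2 - 16) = (w - 5)*(w - 4)*(w + 4)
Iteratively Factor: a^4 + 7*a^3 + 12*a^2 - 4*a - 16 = (a + 2)*(a^3 + 5*a^2 + 2*a - 8) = (a + 2)*(a + 4)*(a^2 + a - 2) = (a + 2)^2*(a + 4)*(a - 1)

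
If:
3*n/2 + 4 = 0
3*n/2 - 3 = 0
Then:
No Solution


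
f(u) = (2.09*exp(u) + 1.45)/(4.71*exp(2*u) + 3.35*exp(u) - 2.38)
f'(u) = (2.09*exp(u) + 1.45)*(-9.42*exp(2*u) - 3.35*exp(u))/(4.71*exp(2*u) + 3.35*exp(u) - 2.38)^2 + 2.09*exp(u)/(4.71*exp(2*u) + 3.35*exp(u) - 2.38) = (-(2.09*exp(u) + 1.45)*(9.42*exp(u) + 3.35) + 9.8439*exp(2*u) + 7.0015*exp(u) - 4.9742)*exp(u)/(4.71*exp(2*u) + 3.35*exp(u) - 2.38)^2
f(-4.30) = -0.63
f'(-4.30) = -0.02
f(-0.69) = 5.15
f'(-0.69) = -40.82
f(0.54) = 0.29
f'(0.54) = -0.36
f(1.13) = 0.15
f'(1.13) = -0.16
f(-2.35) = -0.82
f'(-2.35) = -0.26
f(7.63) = 0.00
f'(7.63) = -0.00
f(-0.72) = 6.73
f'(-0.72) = -68.15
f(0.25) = 0.43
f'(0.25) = -0.60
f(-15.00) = -0.61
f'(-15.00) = 0.00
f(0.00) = 0.62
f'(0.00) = -1.03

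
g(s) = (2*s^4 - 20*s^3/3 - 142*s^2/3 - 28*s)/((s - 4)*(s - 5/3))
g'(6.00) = 108.25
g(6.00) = -83.08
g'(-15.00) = -54.70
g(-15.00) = 358.48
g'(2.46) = 24.37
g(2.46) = 312.12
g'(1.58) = -10977.01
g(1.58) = -840.28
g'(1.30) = -561.12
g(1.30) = -126.59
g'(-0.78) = 2.39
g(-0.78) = -0.26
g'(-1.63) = 1.11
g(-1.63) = -2.00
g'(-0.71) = 2.29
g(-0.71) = -0.10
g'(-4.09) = -9.06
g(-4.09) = 7.27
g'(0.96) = -121.27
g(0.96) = -34.77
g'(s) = (8*s^3 - 20*s^2 - 284*s/3 - 28)/((s - 4)*(s - 5/3)) - (2*s^4 - 20*s^3/3 - 142*s^2/3 - 28*s)/((s - 4)*(s - 5/3)^2) - (2*s^4 - 20*s^3/3 - 142*s^2/3 - 28*s)/((s - 4)^2*(s - 5/3))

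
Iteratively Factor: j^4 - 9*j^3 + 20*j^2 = (j)*(j^3 - 9*j^2 + 20*j) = j*(j - 4)*(j^2 - 5*j) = j^2*(j - 4)*(j - 5)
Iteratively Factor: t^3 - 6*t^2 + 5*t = (t - 1)*(t^2 - 5*t) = (t - 5)*(t - 1)*(t)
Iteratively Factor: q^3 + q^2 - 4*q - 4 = (q + 1)*(q^2 - 4) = (q + 1)*(q + 2)*(q - 2)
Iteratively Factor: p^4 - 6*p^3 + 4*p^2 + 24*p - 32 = (p + 2)*(p^3 - 8*p^2 + 20*p - 16) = (p - 2)*(p + 2)*(p^2 - 6*p + 8) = (p - 2)^2*(p + 2)*(p - 4)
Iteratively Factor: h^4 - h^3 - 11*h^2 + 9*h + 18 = (h + 1)*(h^3 - 2*h^2 - 9*h + 18) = (h - 3)*(h + 1)*(h^2 + h - 6) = (h - 3)*(h - 2)*(h + 1)*(h + 3)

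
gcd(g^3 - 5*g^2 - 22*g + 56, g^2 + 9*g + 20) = g + 4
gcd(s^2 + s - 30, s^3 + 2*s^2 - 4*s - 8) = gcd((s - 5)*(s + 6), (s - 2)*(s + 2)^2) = 1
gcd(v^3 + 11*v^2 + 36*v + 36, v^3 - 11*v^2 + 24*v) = 1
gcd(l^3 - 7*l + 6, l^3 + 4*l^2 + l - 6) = l^2 + 2*l - 3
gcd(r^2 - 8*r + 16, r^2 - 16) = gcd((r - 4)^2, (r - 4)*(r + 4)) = r - 4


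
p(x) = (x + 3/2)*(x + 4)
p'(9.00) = 23.50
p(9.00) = 136.50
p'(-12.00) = -18.50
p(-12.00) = 84.00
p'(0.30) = 6.10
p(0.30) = 7.74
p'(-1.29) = 2.92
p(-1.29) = 0.57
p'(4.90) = 15.30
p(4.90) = 56.96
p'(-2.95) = -0.40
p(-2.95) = -1.52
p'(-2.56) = 0.38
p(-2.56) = -1.53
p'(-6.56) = -7.62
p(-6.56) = 12.95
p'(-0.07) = 5.36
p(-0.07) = 5.62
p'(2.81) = 11.12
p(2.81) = 29.35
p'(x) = 2*x + 11/2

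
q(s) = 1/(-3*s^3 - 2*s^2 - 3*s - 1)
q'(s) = (9*s^2 + 4*s + 3)/(-3*s^3 - 2*s^2 - 3*s - 1)^2 = (9*s^2 + 4*s + 3)/(3*s^3 + 2*s^2 + 3*s + 1)^2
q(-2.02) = 0.05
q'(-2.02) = 0.07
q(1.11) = -0.09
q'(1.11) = 0.16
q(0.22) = -0.56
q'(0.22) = 1.35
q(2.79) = -0.01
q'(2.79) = 0.01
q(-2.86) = 0.02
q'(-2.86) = 0.02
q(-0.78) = 0.65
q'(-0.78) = 2.24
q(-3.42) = 0.01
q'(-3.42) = 0.01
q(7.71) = -0.00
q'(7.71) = 0.00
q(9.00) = 0.00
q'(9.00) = 0.00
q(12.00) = 0.00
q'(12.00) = 0.00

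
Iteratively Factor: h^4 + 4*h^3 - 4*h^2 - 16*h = (h + 2)*(h^3 + 2*h^2 - 8*h) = (h + 2)*(h + 4)*(h^2 - 2*h) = h*(h + 2)*(h + 4)*(h - 2)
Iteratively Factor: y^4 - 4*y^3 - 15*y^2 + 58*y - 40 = (y - 1)*(y^3 - 3*y^2 - 18*y + 40) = (y - 2)*(y - 1)*(y^2 - y - 20) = (y - 5)*(y - 2)*(y - 1)*(y + 4)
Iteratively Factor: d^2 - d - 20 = (d + 4)*(d - 5)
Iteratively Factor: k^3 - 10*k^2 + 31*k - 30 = (k - 3)*(k^2 - 7*k + 10) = (k - 5)*(k - 3)*(k - 2)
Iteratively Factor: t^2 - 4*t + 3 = (t - 3)*(t - 1)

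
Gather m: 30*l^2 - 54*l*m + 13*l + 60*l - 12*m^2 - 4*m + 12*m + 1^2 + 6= 30*l^2 + 73*l - 12*m^2 + m*(8 - 54*l) + 7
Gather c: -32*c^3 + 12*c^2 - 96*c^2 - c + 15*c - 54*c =-32*c^3 - 84*c^2 - 40*c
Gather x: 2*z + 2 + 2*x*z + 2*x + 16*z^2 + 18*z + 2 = x*(2*z + 2) + 16*z^2 + 20*z + 4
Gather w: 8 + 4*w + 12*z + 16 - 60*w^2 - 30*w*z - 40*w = -60*w^2 + w*(-30*z - 36) + 12*z + 24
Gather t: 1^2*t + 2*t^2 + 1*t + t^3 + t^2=t^3 + 3*t^2 + 2*t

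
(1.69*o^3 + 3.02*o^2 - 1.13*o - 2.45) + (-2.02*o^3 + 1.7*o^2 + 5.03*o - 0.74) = -0.33*o^3 + 4.72*o^2 + 3.9*o - 3.19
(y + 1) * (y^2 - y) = y^3 - y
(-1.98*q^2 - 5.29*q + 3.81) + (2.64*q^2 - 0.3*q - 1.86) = 0.66*q^2 - 5.59*q + 1.95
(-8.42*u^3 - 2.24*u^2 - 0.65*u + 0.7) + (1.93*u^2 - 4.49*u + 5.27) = -8.42*u^3 - 0.31*u^2 - 5.14*u + 5.97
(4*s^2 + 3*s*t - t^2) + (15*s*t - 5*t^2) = 4*s^2 + 18*s*t - 6*t^2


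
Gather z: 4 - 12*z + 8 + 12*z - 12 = 0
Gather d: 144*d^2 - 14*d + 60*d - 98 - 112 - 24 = 144*d^2 + 46*d - 234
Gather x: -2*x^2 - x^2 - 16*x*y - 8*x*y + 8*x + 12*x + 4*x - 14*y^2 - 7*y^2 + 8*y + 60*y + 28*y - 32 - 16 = -3*x^2 + x*(24 - 24*y) - 21*y^2 + 96*y - 48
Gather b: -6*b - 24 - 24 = -6*b - 48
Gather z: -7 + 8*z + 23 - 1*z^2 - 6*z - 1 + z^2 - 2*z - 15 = 0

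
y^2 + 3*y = y*(y + 3)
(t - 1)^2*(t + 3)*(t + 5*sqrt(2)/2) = t^4 + t^3 + 5*sqrt(2)*t^3/2 - 5*t^2 + 5*sqrt(2)*t^2/2 - 25*sqrt(2)*t/2 + 3*t + 15*sqrt(2)/2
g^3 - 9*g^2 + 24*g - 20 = (g - 5)*(g - 2)^2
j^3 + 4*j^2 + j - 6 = (j - 1)*(j + 2)*(j + 3)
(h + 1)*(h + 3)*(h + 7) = h^3 + 11*h^2 + 31*h + 21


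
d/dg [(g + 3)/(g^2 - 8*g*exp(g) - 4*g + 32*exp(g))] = (g^2 - 8*g*exp(g) - 4*g + 2*(g + 3)*(4*g*exp(g) - g - 12*exp(g) + 2) + 32*exp(g))/(g^2 - 8*g*exp(g) - 4*g + 32*exp(g))^2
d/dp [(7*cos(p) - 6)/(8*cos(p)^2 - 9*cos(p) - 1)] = (56*cos(p)^2 - 96*cos(p) + 61)*sin(p)/(8*sin(p)^2 + 9*cos(p) - 7)^2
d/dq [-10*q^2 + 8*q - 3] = 8 - 20*q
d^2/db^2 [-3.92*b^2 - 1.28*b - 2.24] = -7.84000000000000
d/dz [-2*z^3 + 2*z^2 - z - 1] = -6*z^2 + 4*z - 1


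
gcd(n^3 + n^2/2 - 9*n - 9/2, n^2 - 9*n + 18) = n - 3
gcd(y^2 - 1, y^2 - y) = y - 1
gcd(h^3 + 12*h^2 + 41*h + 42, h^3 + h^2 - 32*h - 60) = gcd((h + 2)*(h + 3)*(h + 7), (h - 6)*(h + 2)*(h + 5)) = h + 2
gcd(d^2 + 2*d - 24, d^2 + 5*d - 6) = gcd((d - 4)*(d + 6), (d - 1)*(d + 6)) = d + 6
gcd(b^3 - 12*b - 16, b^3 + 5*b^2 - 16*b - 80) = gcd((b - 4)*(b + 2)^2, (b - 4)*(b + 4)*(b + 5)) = b - 4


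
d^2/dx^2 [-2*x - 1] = 0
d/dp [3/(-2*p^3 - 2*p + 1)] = 6*(3*p^2 + 1)/(2*p^3 + 2*p - 1)^2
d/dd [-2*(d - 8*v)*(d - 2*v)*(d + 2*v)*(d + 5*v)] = -8*d^3 + 18*d^2*v + 176*d*v^2 - 24*v^3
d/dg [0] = 0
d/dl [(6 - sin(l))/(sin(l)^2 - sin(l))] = (cos(l) - 12/tan(l) + 6*cos(l)/sin(l)^2)/(sin(l) - 1)^2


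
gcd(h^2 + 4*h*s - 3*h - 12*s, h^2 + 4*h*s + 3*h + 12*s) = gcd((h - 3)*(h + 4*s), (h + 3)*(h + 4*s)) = h + 4*s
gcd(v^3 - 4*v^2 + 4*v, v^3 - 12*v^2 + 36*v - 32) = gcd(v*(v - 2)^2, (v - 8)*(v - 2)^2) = v^2 - 4*v + 4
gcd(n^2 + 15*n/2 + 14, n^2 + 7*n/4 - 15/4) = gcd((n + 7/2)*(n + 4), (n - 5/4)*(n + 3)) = 1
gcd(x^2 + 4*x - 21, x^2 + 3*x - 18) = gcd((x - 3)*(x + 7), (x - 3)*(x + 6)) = x - 3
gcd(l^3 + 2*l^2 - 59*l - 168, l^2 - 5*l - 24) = l^2 - 5*l - 24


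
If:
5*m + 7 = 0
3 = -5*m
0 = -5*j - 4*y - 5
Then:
No Solution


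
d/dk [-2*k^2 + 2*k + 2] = 2 - 4*k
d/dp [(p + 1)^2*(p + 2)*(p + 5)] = 4*p^3 + 27*p^2 + 50*p + 27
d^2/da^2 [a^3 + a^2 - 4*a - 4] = 6*a + 2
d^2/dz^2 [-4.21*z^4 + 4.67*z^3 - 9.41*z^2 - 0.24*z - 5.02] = -50.52*z^2 + 28.02*z - 18.82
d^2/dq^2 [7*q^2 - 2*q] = 14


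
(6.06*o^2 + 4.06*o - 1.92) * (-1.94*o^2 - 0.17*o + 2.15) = -11.7564*o^4 - 8.9066*o^3 + 16.0636*o^2 + 9.0554*o - 4.128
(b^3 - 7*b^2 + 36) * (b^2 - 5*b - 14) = b^5 - 12*b^4 + 21*b^3 + 134*b^2 - 180*b - 504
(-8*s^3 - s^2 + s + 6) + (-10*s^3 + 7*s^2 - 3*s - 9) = -18*s^3 + 6*s^2 - 2*s - 3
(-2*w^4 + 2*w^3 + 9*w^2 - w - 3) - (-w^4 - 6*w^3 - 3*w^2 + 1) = -w^4 + 8*w^3 + 12*w^2 - w - 4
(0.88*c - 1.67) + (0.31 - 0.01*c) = 0.87*c - 1.36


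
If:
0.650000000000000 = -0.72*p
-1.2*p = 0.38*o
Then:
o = 2.85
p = -0.90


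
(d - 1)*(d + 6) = d^2 + 5*d - 6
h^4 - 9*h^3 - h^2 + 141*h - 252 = (h - 7)*(h - 3)^2*(h + 4)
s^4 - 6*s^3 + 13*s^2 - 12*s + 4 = (s - 2)^2*(s - 1)^2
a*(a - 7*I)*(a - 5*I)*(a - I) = a^4 - 13*I*a^3 - 47*a^2 + 35*I*a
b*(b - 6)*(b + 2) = b^3 - 4*b^2 - 12*b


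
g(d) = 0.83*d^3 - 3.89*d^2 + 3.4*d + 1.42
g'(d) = 2.49*d^2 - 7.78*d + 3.4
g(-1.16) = -9.05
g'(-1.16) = 15.78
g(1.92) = -0.52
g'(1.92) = -2.36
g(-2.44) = -42.09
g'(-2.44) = 37.21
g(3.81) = 3.81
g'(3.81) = 9.90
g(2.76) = -1.38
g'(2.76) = 0.90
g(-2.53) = -45.52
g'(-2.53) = 39.02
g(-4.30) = -151.12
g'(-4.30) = 82.89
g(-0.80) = -4.21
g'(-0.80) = 11.22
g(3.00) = -0.98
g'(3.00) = 2.47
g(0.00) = 1.42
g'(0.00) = 3.40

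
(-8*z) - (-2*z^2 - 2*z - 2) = 2*z^2 - 6*z + 2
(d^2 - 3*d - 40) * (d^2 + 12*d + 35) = d^4 + 9*d^3 - 41*d^2 - 585*d - 1400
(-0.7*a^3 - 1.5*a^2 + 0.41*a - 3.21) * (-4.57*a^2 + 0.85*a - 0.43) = 3.199*a^5 + 6.26*a^4 - 2.8477*a^3 + 15.6632*a^2 - 2.9048*a + 1.3803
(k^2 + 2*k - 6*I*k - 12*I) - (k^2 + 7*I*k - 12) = 2*k - 13*I*k + 12 - 12*I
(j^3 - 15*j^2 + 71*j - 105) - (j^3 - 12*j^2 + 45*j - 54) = -3*j^2 + 26*j - 51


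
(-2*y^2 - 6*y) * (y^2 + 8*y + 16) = -2*y^4 - 22*y^3 - 80*y^2 - 96*y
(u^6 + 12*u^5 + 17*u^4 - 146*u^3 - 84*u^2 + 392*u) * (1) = u^6 + 12*u^5 + 17*u^4 - 146*u^3 - 84*u^2 + 392*u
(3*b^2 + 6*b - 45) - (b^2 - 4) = 2*b^2 + 6*b - 41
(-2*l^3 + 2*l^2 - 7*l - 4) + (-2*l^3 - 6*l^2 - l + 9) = -4*l^3 - 4*l^2 - 8*l + 5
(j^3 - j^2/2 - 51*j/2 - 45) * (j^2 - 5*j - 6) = j^5 - 11*j^4/2 - 29*j^3 + 171*j^2/2 + 378*j + 270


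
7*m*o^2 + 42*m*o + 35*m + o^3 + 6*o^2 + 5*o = (7*m + o)*(o + 1)*(o + 5)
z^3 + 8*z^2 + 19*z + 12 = (z + 1)*(z + 3)*(z + 4)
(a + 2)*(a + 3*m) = a^2 + 3*a*m + 2*a + 6*m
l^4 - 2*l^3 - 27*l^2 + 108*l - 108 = (l - 3)^2*(l - 2)*(l + 6)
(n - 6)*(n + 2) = n^2 - 4*n - 12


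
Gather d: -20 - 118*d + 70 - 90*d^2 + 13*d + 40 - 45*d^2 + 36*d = -135*d^2 - 69*d + 90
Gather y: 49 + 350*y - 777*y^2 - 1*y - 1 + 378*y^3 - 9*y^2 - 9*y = 378*y^3 - 786*y^2 + 340*y + 48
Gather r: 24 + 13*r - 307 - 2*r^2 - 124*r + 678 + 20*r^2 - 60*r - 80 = 18*r^2 - 171*r + 315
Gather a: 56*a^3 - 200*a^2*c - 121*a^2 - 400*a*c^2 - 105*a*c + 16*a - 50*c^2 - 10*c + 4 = 56*a^3 + a^2*(-200*c - 121) + a*(-400*c^2 - 105*c + 16) - 50*c^2 - 10*c + 4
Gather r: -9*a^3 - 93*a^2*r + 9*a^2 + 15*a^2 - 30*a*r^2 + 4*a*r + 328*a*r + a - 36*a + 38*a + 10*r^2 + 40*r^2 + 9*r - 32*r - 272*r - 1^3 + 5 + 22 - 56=-9*a^3 + 24*a^2 + 3*a + r^2*(50 - 30*a) + r*(-93*a^2 + 332*a - 295) - 30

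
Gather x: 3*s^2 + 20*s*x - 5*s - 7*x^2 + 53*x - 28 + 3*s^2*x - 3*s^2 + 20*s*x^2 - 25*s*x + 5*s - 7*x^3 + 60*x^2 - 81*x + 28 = -7*x^3 + x^2*(20*s + 53) + x*(3*s^2 - 5*s - 28)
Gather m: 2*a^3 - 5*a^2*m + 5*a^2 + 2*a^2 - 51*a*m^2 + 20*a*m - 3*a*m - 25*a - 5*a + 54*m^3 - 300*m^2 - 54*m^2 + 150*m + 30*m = 2*a^3 + 7*a^2 - 30*a + 54*m^3 + m^2*(-51*a - 354) + m*(-5*a^2 + 17*a + 180)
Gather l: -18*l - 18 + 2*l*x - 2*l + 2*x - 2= l*(2*x - 20) + 2*x - 20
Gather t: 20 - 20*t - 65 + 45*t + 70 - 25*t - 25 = 0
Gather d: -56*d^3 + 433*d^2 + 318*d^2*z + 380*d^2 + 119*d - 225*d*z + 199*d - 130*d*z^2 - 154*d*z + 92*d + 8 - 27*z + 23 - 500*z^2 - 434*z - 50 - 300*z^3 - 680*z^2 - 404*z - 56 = -56*d^3 + d^2*(318*z + 813) + d*(-130*z^2 - 379*z + 410) - 300*z^3 - 1180*z^2 - 865*z - 75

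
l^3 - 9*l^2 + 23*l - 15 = (l - 5)*(l - 3)*(l - 1)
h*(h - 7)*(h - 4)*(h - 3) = h^4 - 14*h^3 + 61*h^2 - 84*h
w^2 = w^2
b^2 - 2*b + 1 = (b - 1)^2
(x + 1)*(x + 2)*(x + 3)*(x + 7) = x^4 + 13*x^3 + 53*x^2 + 83*x + 42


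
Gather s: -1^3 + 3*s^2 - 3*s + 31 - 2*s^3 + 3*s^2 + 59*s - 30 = -2*s^3 + 6*s^2 + 56*s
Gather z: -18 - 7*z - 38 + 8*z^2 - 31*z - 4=8*z^2 - 38*z - 60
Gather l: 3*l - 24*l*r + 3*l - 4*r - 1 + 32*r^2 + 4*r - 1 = l*(6 - 24*r) + 32*r^2 - 2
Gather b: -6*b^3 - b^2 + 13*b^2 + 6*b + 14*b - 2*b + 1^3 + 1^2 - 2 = -6*b^3 + 12*b^2 + 18*b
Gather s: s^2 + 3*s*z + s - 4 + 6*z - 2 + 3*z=s^2 + s*(3*z + 1) + 9*z - 6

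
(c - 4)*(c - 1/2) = c^2 - 9*c/2 + 2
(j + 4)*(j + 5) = j^2 + 9*j + 20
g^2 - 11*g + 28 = (g - 7)*(g - 4)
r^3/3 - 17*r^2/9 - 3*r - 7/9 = (r/3 + 1/3)*(r - 7)*(r + 1/3)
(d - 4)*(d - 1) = d^2 - 5*d + 4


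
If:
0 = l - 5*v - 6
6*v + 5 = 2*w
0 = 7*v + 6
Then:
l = 12/7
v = -6/7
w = -1/14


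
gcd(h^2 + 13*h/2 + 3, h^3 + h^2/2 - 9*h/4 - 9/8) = h + 1/2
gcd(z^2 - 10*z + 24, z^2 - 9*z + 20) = z - 4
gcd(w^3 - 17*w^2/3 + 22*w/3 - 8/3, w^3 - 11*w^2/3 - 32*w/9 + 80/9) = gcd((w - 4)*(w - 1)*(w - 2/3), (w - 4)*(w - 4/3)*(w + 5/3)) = w - 4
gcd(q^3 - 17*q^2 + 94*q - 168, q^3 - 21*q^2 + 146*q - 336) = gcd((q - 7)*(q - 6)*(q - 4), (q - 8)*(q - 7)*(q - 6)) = q^2 - 13*q + 42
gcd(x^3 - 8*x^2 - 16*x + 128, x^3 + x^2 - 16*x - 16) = x^2 - 16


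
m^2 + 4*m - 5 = (m - 1)*(m + 5)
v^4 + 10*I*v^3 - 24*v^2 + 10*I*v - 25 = (v - I)*(v + I)*(v + 5*I)^2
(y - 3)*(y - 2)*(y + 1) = y^3 - 4*y^2 + y + 6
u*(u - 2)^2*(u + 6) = u^4 + 2*u^3 - 20*u^2 + 24*u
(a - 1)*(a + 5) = a^2 + 4*a - 5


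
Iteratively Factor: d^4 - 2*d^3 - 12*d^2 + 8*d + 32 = (d - 2)*(d^3 - 12*d - 16) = (d - 4)*(d - 2)*(d^2 + 4*d + 4) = (d - 4)*(d - 2)*(d + 2)*(d + 2)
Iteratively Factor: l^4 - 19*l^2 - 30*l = (l + 3)*(l^3 - 3*l^2 - 10*l) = (l + 2)*(l + 3)*(l^2 - 5*l) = l*(l + 2)*(l + 3)*(l - 5)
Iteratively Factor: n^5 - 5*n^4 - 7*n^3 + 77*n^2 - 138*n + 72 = (n - 3)*(n^4 - 2*n^3 - 13*n^2 + 38*n - 24) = (n - 3)^2*(n^3 + n^2 - 10*n + 8) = (n - 3)^2*(n + 4)*(n^2 - 3*n + 2) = (n - 3)^2*(n - 1)*(n + 4)*(n - 2)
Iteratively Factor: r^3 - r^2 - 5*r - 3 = (r + 1)*(r^2 - 2*r - 3) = (r + 1)^2*(r - 3)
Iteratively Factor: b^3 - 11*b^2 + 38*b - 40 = (b - 4)*(b^2 - 7*b + 10) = (b - 5)*(b - 4)*(b - 2)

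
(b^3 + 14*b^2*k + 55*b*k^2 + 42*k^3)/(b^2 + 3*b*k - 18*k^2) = (b^2 + 8*b*k + 7*k^2)/(b - 3*k)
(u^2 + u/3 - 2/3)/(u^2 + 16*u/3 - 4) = (u + 1)/(u + 6)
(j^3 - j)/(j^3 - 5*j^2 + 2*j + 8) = j*(j - 1)/(j^2 - 6*j + 8)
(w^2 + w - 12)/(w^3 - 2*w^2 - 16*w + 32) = (w - 3)/(w^2 - 6*w + 8)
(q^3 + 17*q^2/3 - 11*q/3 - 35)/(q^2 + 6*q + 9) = (3*q^2 + 8*q - 35)/(3*(q + 3))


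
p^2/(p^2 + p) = p/(p + 1)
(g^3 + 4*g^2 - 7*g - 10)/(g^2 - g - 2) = g + 5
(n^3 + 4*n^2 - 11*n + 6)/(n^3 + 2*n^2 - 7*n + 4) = (n + 6)/(n + 4)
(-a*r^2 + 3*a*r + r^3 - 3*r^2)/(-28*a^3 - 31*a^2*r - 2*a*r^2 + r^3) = r*(a*r - 3*a - r^2 + 3*r)/(28*a^3 + 31*a^2*r + 2*a*r^2 - r^3)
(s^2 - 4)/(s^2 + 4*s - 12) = (s + 2)/(s + 6)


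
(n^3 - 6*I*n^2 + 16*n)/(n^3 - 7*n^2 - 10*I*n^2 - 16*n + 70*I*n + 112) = n*(n + 2*I)/(n^2 - n*(7 + 2*I) + 14*I)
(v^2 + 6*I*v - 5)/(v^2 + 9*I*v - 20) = (v + I)/(v + 4*I)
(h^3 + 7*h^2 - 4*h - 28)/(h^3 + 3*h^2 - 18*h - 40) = (h^2 + 5*h - 14)/(h^2 + h - 20)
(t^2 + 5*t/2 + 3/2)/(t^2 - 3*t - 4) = (t + 3/2)/(t - 4)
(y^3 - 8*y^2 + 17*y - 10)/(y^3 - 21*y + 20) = (y^2 - 7*y + 10)/(y^2 + y - 20)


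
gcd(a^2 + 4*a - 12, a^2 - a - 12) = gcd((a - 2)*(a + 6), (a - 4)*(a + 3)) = 1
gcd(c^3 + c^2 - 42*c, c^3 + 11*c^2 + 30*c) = c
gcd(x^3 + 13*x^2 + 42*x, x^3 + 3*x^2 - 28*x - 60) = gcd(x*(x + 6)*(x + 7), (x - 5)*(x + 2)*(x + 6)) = x + 6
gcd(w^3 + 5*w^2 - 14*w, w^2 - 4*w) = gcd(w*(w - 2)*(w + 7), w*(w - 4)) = w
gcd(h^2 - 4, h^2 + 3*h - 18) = 1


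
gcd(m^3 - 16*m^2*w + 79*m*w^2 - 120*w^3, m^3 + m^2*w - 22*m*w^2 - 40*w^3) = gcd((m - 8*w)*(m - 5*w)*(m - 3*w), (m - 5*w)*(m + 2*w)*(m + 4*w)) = -m + 5*w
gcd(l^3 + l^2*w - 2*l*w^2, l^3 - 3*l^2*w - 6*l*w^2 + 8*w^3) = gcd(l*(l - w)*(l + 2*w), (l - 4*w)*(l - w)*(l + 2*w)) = -l^2 - l*w + 2*w^2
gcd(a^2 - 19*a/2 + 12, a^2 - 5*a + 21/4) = a - 3/2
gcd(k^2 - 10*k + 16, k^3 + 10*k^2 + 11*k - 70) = k - 2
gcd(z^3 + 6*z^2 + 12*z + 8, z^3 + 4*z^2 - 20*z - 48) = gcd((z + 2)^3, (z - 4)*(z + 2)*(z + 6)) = z + 2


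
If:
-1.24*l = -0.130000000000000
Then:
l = 0.10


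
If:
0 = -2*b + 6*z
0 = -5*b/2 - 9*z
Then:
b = 0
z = 0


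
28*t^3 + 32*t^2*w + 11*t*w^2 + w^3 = (2*t + w)^2*(7*t + w)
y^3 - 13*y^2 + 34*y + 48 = (y - 8)*(y - 6)*(y + 1)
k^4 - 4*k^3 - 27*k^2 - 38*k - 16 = (k - 8)*(k + 1)^2*(k + 2)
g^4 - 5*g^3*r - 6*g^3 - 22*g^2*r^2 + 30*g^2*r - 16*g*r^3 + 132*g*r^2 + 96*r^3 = (g - 6)*(g - 8*r)*(g + r)*(g + 2*r)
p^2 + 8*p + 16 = (p + 4)^2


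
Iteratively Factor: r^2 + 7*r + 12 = (r + 3)*(r + 4)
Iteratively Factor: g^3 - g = (g)*(g^2 - 1) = g*(g + 1)*(g - 1)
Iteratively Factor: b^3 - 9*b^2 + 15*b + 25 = (b - 5)*(b^2 - 4*b - 5) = (b - 5)^2*(b + 1)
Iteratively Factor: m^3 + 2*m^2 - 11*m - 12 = (m + 4)*(m^2 - 2*m - 3) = (m - 3)*(m + 4)*(m + 1)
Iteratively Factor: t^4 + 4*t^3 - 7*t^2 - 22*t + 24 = (t + 4)*(t^3 - 7*t + 6) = (t + 3)*(t + 4)*(t^2 - 3*t + 2) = (t - 2)*(t + 3)*(t + 4)*(t - 1)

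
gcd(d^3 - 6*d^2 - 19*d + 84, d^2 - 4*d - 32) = d + 4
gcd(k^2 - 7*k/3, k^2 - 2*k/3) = k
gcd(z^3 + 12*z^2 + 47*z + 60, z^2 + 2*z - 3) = z + 3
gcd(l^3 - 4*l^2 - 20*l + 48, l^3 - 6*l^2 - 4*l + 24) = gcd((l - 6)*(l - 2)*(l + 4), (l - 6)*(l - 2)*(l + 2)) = l^2 - 8*l + 12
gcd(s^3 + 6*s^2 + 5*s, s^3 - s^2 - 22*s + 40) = s + 5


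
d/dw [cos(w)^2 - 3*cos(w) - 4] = (3 - 2*cos(w))*sin(w)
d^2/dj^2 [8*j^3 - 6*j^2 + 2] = 48*j - 12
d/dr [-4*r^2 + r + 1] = 1 - 8*r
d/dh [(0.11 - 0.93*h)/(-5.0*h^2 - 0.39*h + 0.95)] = (-4.65*h^2 + 1.1*h - 0.8406)/(25.0*h^4 + 3.9*h^3 - 9.3479*h^2 - 0.741*h + 0.9025)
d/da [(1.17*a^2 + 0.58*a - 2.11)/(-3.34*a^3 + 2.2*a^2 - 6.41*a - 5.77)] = (3.9078*a^4 + 3.8744*a^3 - 29.9179*a^2 - 4.2178*a - 16.8717)/(11.1556*a^6 - 14.696*a^5 + 47.6588*a^4 + 10.3396*a^3 + 15.7001*a^2 + 73.9714*a + 33.2929)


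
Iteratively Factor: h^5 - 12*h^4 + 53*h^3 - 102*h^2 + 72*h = (h - 4)*(h^4 - 8*h^3 + 21*h^2 - 18*h) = (h - 4)*(h - 3)*(h^3 - 5*h^2 + 6*h) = (h - 4)*(h - 3)^2*(h^2 - 2*h) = (h - 4)*(h - 3)^2*(h - 2)*(h)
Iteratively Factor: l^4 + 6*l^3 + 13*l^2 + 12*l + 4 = (l + 2)*(l^3 + 4*l^2 + 5*l + 2) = (l + 1)*(l + 2)*(l^2 + 3*l + 2) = (l + 1)^2*(l + 2)*(l + 2)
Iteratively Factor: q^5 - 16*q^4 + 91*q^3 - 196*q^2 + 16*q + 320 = (q - 4)*(q^4 - 12*q^3 + 43*q^2 - 24*q - 80) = (q - 4)^2*(q^3 - 8*q^2 + 11*q + 20) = (q - 4)^2*(q + 1)*(q^2 - 9*q + 20) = (q - 5)*(q - 4)^2*(q + 1)*(q - 4)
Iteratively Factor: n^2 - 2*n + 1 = (n - 1)*(n - 1)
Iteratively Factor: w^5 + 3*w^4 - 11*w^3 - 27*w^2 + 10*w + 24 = (w + 2)*(w^4 + w^3 - 13*w^2 - w + 12) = (w - 3)*(w + 2)*(w^3 + 4*w^2 - w - 4) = (w - 3)*(w + 2)*(w + 4)*(w^2 - 1) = (w - 3)*(w - 1)*(w + 2)*(w + 4)*(w + 1)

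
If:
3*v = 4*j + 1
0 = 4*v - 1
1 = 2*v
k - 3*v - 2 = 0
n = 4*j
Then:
No Solution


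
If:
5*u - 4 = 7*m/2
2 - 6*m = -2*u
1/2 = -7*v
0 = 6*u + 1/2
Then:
No Solution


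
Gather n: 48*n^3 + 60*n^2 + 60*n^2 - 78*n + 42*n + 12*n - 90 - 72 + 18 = 48*n^3 + 120*n^2 - 24*n - 144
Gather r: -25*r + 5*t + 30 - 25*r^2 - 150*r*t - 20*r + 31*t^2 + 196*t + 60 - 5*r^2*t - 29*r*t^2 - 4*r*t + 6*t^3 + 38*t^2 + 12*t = r^2*(-5*t - 25) + r*(-29*t^2 - 154*t - 45) + 6*t^3 + 69*t^2 + 213*t + 90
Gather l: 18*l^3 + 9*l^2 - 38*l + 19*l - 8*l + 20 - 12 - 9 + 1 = 18*l^3 + 9*l^2 - 27*l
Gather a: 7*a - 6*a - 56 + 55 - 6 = a - 7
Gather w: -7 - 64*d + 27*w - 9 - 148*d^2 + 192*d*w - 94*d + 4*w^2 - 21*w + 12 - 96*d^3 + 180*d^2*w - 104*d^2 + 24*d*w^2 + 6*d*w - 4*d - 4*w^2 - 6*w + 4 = -96*d^3 - 252*d^2 + 24*d*w^2 - 162*d + w*(180*d^2 + 198*d)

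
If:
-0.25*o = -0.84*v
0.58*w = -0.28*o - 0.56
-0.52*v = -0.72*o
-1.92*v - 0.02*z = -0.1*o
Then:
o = 0.00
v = 0.00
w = -0.97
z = 0.00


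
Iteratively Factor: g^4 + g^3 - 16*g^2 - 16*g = (g + 1)*(g^3 - 16*g) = (g + 1)*(g + 4)*(g^2 - 4*g) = (g - 4)*(g + 1)*(g + 4)*(g)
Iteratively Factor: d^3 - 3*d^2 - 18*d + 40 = (d + 4)*(d^2 - 7*d + 10) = (d - 5)*(d + 4)*(d - 2)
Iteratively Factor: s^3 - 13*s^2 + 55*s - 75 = (s - 5)*(s^2 - 8*s + 15) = (s - 5)*(s - 3)*(s - 5)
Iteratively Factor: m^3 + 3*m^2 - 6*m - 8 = (m - 2)*(m^2 + 5*m + 4) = (m - 2)*(m + 4)*(m + 1)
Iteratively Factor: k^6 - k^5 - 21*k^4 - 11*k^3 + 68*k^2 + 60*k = (k)*(k^5 - k^4 - 21*k^3 - 11*k^2 + 68*k + 60) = k*(k + 3)*(k^4 - 4*k^3 - 9*k^2 + 16*k + 20) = k*(k + 2)*(k + 3)*(k^3 - 6*k^2 + 3*k + 10) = k*(k - 5)*(k + 2)*(k + 3)*(k^2 - k - 2) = k*(k - 5)*(k + 1)*(k + 2)*(k + 3)*(k - 2)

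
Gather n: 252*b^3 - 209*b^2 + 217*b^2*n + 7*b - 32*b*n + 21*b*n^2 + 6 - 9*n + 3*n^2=252*b^3 - 209*b^2 + 7*b + n^2*(21*b + 3) + n*(217*b^2 - 32*b - 9) + 6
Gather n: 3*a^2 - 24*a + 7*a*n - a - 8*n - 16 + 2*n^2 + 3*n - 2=3*a^2 - 25*a + 2*n^2 + n*(7*a - 5) - 18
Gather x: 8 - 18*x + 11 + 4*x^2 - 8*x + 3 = 4*x^2 - 26*x + 22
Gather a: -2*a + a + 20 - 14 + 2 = 8 - a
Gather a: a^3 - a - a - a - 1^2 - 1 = a^3 - 3*a - 2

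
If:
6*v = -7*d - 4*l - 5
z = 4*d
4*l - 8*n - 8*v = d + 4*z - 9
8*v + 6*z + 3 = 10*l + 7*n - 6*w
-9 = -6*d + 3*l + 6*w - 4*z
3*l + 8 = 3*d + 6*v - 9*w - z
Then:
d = 1267/19119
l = -16955/19119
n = 49339/57357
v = -18322/57357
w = -46666/57357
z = 5068/19119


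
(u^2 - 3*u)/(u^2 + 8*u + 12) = u*(u - 3)/(u^2 + 8*u + 12)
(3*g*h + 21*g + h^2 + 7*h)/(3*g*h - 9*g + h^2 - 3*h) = (h + 7)/(h - 3)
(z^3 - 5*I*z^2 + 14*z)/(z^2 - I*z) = (z^2 - 5*I*z + 14)/(z - I)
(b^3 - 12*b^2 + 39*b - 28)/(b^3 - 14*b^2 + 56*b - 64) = (b^2 - 8*b + 7)/(b^2 - 10*b + 16)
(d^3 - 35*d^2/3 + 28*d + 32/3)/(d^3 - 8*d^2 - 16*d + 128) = (d + 1/3)/(d + 4)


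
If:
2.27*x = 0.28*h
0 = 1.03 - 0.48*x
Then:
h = 17.40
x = 2.15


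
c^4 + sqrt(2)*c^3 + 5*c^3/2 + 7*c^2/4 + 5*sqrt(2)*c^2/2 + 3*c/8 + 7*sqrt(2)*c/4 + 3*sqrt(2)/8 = (c + 1/2)^2*(c + 3/2)*(c + sqrt(2))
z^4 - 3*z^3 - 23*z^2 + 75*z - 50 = (z - 5)*(z - 2)*(z - 1)*(z + 5)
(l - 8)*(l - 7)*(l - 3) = l^3 - 18*l^2 + 101*l - 168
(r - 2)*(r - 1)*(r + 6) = r^3 + 3*r^2 - 16*r + 12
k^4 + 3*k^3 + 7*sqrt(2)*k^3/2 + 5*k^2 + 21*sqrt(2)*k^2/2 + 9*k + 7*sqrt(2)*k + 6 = (k + 1)*(k + 2)*(k + sqrt(2)/2)*(k + 3*sqrt(2))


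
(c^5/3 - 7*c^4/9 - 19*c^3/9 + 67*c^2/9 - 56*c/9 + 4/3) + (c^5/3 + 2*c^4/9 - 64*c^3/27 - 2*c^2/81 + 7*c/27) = 2*c^5/3 - 5*c^4/9 - 121*c^3/27 + 601*c^2/81 - 161*c/27 + 4/3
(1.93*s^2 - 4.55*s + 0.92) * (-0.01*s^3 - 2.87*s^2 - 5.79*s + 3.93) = -0.0193*s^5 - 5.4936*s^4 + 1.8746*s^3 + 31.289*s^2 - 23.2083*s + 3.6156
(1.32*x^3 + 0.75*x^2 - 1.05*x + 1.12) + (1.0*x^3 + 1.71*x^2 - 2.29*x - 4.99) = 2.32*x^3 + 2.46*x^2 - 3.34*x - 3.87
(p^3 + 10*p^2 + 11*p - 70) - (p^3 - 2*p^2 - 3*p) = 12*p^2 + 14*p - 70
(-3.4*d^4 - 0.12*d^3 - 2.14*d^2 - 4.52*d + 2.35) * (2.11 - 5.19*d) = 17.646*d^5 - 6.5512*d^4 + 10.8534*d^3 + 18.9434*d^2 - 21.7337*d + 4.9585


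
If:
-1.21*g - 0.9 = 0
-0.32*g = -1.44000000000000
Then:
No Solution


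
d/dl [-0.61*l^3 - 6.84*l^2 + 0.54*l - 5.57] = -1.83*l^2 - 13.68*l + 0.54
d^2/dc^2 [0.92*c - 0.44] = 0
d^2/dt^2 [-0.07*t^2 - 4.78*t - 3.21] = -0.140000000000000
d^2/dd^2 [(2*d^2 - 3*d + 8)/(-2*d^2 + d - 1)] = 2*(8*d^3 - 84*d^2 + 30*d + 9)/(8*d^6 - 12*d^5 + 18*d^4 - 13*d^3 + 9*d^2 - 3*d + 1)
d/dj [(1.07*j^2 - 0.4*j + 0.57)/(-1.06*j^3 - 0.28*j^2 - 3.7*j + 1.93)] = (1.1342*j^4 - 0.848*j^3 - 2.2584*j^2 + 4.4494*j + 1.337)/(1.1236*j^6 + 0.5936*j^5 + 7.9224*j^4 - 2.0196*j^3 + 12.6092*j^2 - 14.282*j + 3.7249)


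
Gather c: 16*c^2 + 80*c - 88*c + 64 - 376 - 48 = 16*c^2 - 8*c - 360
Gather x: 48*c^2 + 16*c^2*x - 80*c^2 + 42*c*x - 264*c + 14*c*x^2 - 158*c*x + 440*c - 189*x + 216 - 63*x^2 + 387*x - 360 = -32*c^2 + 176*c + x^2*(14*c - 63) + x*(16*c^2 - 116*c + 198) - 144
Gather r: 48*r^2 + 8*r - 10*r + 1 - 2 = 48*r^2 - 2*r - 1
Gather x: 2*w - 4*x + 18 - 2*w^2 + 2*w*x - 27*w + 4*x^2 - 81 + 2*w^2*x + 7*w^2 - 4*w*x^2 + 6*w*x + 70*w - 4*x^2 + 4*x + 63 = 5*w^2 - 4*w*x^2 + 45*w + x*(2*w^2 + 8*w)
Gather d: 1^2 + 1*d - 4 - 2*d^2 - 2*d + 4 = -2*d^2 - d + 1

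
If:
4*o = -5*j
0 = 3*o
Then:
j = 0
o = 0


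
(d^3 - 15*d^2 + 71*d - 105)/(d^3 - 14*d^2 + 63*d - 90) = (d - 7)/(d - 6)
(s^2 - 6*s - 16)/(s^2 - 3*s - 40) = (s + 2)/(s + 5)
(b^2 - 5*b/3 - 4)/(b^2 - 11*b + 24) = (b + 4/3)/(b - 8)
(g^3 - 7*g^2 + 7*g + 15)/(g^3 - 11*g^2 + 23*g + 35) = (g - 3)/(g - 7)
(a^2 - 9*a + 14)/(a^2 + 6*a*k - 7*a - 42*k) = (a - 2)/(a + 6*k)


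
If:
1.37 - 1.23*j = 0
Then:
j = 1.11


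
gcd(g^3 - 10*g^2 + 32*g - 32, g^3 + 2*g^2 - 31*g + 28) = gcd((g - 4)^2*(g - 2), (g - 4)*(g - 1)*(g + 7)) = g - 4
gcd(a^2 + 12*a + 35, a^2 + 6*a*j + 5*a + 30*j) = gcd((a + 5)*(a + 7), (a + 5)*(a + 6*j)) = a + 5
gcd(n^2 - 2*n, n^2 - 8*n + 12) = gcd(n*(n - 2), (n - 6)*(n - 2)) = n - 2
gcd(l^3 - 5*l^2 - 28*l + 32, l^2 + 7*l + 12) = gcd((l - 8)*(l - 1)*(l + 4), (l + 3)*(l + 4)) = l + 4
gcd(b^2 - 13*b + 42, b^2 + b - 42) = b - 6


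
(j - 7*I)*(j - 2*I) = j^2 - 9*I*j - 14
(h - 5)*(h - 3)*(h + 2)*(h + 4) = h^4 - 2*h^3 - 25*h^2 + 26*h + 120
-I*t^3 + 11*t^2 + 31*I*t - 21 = (t + 3*I)*(t + 7*I)*(-I*t + 1)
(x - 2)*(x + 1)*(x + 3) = x^3 + 2*x^2 - 5*x - 6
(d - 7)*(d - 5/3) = d^2 - 26*d/3 + 35/3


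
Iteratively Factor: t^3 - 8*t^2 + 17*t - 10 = (t - 5)*(t^2 - 3*t + 2) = (t - 5)*(t - 1)*(t - 2)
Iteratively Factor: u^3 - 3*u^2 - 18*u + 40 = (u + 4)*(u^2 - 7*u + 10) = (u - 2)*(u + 4)*(u - 5)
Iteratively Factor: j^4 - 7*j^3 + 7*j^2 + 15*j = (j - 3)*(j^3 - 4*j^2 - 5*j) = (j - 3)*(j + 1)*(j^2 - 5*j) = j*(j - 3)*(j + 1)*(j - 5)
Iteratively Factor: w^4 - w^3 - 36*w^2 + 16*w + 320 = (w - 4)*(w^3 + 3*w^2 - 24*w - 80) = (w - 4)*(w + 4)*(w^2 - w - 20) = (w - 4)*(w + 4)^2*(w - 5)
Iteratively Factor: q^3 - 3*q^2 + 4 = (q - 2)*(q^2 - q - 2) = (q - 2)^2*(q + 1)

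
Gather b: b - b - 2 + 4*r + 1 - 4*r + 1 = 0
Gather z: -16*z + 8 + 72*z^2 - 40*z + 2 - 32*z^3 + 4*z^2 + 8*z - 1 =-32*z^3 + 76*z^2 - 48*z + 9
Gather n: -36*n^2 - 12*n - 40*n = -36*n^2 - 52*n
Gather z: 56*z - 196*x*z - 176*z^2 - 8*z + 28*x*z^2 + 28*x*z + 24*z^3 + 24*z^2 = 24*z^3 + z^2*(28*x - 152) + z*(48 - 168*x)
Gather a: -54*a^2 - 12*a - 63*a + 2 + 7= -54*a^2 - 75*a + 9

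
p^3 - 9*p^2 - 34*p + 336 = (p - 8)*(p - 7)*(p + 6)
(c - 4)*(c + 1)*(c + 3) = c^3 - 13*c - 12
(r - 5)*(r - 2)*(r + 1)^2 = r^4 - 5*r^3 - 3*r^2 + 13*r + 10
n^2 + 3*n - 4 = (n - 1)*(n + 4)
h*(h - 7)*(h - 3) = h^3 - 10*h^2 + 21*h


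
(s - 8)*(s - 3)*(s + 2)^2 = s^4 - 7*s^3 - 16*s^2 + 52*s + 96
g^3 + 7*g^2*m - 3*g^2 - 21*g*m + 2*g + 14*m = (g - 2)*(g - 1)*(g + 7*m)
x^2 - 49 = (x - 7)*(x + 7)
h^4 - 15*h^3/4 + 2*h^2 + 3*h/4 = h*(h - 3)*(h - 1)*(h + 1/4)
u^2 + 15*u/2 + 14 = (u + 7/2)*(u + 4)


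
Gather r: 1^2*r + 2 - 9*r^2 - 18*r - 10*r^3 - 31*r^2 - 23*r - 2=-10*r^3 - 40*r^2 - 40*r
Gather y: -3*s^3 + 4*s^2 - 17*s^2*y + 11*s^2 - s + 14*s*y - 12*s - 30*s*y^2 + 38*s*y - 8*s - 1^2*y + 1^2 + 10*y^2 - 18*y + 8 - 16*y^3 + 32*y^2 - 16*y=-3*s^3 + 15*s^2 - 21*s - 16*y^3 + y^2*(42 - 30*s) + y*(-17*s^2 + 52*s - 35) + 9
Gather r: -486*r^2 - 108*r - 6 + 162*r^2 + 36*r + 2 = -324*r^2 - 72*r - 4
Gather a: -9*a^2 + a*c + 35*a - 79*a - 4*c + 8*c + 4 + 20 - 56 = -9*a^2 + a*(c - 44) + 4*c - 32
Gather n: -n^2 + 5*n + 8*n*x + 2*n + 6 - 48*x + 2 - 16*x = -n^2 + n*(8*x + 7) - 64*x + 8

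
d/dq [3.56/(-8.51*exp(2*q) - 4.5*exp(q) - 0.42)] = (60.5912*exp(q) + 16.02)*exp(q)/(8.51*exp(2*q) + 4.5*exp(q) + 0.42)^2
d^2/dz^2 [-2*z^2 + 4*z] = -4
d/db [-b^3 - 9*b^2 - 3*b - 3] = -3*b^2 - 18*b - 3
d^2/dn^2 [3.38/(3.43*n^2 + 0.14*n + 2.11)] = (-79.530724*n^2 - 3.246152*n + 3.38*(6.86*n + 0.14)*(13.72*n + 0.28) - 48.924148)/(3.43*n^2 + 0.14*n + 2.11)^3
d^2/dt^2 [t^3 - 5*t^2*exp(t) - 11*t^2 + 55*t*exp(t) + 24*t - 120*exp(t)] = -5*t^2*exp(t) + 35*t*exp(t) + 6*t - 20*exp(t) - 22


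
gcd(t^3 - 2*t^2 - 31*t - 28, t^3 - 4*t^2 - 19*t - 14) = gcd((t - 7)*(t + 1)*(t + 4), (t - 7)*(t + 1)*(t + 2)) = t^2 - 6*t - 7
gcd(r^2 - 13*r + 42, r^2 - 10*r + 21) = r - 7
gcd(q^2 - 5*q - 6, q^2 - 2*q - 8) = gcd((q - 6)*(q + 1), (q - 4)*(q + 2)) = 1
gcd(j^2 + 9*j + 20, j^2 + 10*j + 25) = j + 5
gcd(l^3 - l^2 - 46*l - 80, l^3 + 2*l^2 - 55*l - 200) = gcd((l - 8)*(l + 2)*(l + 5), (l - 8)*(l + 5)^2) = l^2 - 3*l - 40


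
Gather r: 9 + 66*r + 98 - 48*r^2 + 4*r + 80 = -48*r^2 + 70*r + 187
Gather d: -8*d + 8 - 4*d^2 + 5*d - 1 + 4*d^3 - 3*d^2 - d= 4*d^3 - 7*d^2 - 4*d + 7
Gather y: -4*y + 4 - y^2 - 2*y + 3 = -y^2 - 6*y + 7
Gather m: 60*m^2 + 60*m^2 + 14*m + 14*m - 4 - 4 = 120*m^2 + 28*m - 8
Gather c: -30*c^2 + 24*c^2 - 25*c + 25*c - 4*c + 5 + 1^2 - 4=-6*c^2 - 4*c + 2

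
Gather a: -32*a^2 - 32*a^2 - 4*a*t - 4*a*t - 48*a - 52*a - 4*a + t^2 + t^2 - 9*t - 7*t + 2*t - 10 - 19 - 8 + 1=-64*a^2 + a*(-8*t - 104) + 2*t^2 - 14*t - 36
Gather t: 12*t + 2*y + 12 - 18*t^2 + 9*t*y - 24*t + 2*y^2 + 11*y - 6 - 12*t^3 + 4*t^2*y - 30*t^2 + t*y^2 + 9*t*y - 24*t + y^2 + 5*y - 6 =-12*t^3 + t^2*(4*y - 48) + t*(y^2 + 18*y - 36) + 3*y^2 + 18*y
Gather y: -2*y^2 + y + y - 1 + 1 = -2*y^2 + 2*y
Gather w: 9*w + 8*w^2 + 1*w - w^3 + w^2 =-w^3 + 9*w^2 + 10*w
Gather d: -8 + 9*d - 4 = 9*d - 12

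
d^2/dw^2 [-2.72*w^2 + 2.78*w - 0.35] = -5.44000000000000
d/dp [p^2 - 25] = 2*p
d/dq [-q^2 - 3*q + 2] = -2*q - 3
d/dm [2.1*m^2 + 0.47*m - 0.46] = 4.2*m + 0.47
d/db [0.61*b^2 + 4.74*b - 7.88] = 1.22*b + 4.74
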